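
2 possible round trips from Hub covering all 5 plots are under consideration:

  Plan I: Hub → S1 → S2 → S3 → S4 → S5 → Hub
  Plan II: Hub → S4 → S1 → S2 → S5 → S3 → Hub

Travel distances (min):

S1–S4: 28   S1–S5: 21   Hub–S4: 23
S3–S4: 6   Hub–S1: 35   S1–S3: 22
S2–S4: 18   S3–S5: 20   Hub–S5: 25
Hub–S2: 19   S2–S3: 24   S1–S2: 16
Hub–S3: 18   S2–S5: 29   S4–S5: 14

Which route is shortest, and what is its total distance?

Plan I: 35 + 16 + 24 + 6 + 14 + 25 = 120
Plan II: 23 + 28 + 16 + 29 + 20 + 18 = 134

120 min — Plan I is the shortest.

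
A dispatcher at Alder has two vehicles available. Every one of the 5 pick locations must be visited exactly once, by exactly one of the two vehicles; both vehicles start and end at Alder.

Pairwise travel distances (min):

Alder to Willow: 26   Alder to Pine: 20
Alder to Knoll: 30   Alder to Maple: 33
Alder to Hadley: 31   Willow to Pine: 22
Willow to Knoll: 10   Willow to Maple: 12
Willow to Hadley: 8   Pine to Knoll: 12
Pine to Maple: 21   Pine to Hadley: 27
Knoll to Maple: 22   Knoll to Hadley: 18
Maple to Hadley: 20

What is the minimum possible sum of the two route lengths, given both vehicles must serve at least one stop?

Check every non-empty split of the stops between the two vehicles; for each half take its own optimal tour:
  {Willow} + {Pine, Knoll, Maple, Hadley}: 52 + 103 = 155
  {Pine} + {Willow, Knoll, Maple, Hadley}: 40 + 101 = 141
  {Willow, Pine} + {Knoll, Maple, Hadley}: 68 + 101 = 169
  {Knoll} + {Willow, Pine, Maple, Hadley}: 60 + 92 = 152
  {Willow, Knoll} + {Pine, Maple, Hadley}: 66 + 92 = 158
  {Pine, Knoll} + {Willow, Maple, Hadley}: 62 + 84 = 146
  … (15 splits in total)
Best: vehicle 1 Alder → Pine → Alder = 40; vehicle 2 Alder → Knoll → Willow → Hadley → Maple → Alder = 101; combined 141.

141 min — the smallest possible combined total.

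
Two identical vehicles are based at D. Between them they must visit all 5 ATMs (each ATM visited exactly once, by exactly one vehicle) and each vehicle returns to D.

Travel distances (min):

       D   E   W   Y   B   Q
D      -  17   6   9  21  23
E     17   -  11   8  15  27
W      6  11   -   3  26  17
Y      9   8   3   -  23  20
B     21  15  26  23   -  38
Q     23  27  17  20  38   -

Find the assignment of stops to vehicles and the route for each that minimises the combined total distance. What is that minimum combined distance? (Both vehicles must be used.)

Check every non-empty split of the stops between the two vehicles; for each half take its own optimal tour:
  {E} + {W, Y, B, Q}: 34 + 87 = 121
  {W} + {E, Y, B, Q}: 12 + 87 = 99
  {E, W} + {Y, B, Q}: 34 + 87 = 121
  {Y} + {E, W, B, Q}: 18 + 86 = 104
  {E, Y} + {W, B, Q}: 34 + 82 = 116
  {W, Y} + {E, B, Q}: 18 + 86 = 104
  … (15 splits in total)
Best: vehicle 1 D → W → D = 12; vehicle 2 D → B → E → Y → Q → D = 87; combined 99.

Minimum combined distance: 99 min.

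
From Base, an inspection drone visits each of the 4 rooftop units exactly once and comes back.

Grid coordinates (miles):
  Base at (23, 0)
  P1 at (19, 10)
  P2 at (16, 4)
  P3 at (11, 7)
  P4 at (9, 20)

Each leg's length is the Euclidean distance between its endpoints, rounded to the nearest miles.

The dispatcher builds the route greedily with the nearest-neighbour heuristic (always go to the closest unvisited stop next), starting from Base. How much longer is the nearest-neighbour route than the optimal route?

9 miles longer than the optimal tour.

From Base: P2=8, P1=11, P3=14, P4=24 → choose P2 (8).
From P2: P3=6, P1=7, P4=17 → choose P3 (6).
From P3: P1=9, P4=13 → choose P1 (9).
From P1: P4=14 → choose P4 (14).
NN route Base → P2 → P3 → P1 → P4 → Base costs 61.
Optimal: Base → P1 → P4 → P3 → P2 → Base costs 52 (by enumerating all 12 distinct tours).
Excess = 61 − 52 = 9.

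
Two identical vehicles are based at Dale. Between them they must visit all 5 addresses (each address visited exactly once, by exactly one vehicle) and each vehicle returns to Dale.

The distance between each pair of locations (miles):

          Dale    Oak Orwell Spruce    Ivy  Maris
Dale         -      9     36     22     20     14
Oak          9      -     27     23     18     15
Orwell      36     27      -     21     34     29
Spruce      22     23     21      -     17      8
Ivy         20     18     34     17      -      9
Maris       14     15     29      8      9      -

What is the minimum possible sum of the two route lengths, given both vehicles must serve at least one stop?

Try each way of splitting the stops between the two vehicles (each non-empty) and, for each split, find the best tour for each vehicle:
  {Oak} + {Orwell, Spruce, Ivy, Maris}: 18 + 94 = 112
  {Orwell} + {Oak, Spruce, Ivy, Maris}: 72 + 66 = 138
  {Oak, Orwell} + {Spruce, Ivy, Maris}: 72 + 59 = 131
  {Spruce} + {Oak, Orwell, Ivy, Maris}: 44 + 93 = 137
  {Oak, Spruce} + {Orwell, Ivy, Maris}: 54 + 93 = 147
  {Orwell, Spruce} + {Oak, Ivy, Maris}: 79 + 50 = 129
  … (15 splits in total)
Best: vehicle 1 Dale → Oak → Dale = 18; vehicle 2 Dale → Orwell → Spruce → Maris → Ivy → Dale = 94; combined 112.

Minimum combined distance: 112 miles.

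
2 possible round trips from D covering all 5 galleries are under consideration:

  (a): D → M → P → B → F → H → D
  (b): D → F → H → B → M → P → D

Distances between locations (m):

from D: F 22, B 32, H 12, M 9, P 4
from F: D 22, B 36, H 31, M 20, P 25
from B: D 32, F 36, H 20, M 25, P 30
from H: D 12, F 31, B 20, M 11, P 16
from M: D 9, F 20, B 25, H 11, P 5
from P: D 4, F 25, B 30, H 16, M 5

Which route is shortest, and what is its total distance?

Shortest is (b), total 107 m.

(a): 9 + 5 + 30 + 36 + 31 + 12 = 123
(b): 22 + 31 + 20 + 25 + 5 + 4 = 107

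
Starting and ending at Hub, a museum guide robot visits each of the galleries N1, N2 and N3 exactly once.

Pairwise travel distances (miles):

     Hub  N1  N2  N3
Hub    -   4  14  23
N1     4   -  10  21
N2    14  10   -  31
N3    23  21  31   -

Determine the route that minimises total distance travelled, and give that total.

Hub→N1→N2→N3→Hub: 4+10+31+23 = 68
Hub→N1→N3→N2→Hub: 4+21+31+14 = 70
Hub→N2→N1→N3→Hub: 14+10+21+23 = 68
The minimum is 68.
One optimal route: Hub → N1 → N2 → N3 → Hub (or its reverse).

Minimum total distance: 68 miles.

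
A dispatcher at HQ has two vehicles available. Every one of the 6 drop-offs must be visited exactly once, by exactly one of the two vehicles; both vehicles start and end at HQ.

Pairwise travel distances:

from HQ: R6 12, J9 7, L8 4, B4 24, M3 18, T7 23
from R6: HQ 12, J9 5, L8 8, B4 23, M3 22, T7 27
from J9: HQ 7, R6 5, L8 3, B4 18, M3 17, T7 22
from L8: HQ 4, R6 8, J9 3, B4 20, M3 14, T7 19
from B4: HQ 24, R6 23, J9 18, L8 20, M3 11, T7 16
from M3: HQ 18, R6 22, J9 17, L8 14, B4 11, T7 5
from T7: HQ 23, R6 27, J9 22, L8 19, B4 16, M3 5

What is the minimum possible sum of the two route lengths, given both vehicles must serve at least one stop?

Try each way of splitting the stops between the two vehicles (each non-empty) and, for each split, find the best tour for each vehicle:
  {R6} + {J9, L8, B4, M3, T7}: 24 + 64 = 88
  {J9} + {R6, L8, B4, M3, T7}: 14 + 74 = 88
  {R6, J9} + {L8, B4, M3, T7}: 24 + 63 = 87
  {L8} + {R6, J9, B4, M3, T7}: 8 + 74 = 82
  {R6, L8} + {J9, B4, M3, T7}: 24 + 64 = 88
  {J9, L8} + {R6, B4, M3, T7}: 14 + 74 = 88
  … (31 splits in total)
Best: vehicle 1 HQ → L8 → HQ = 8; vehicle 2 HQ → R6 → J9 → B4 → M3 → T7 → HQ = 74; combined 82.

Minimum combined distance: 82.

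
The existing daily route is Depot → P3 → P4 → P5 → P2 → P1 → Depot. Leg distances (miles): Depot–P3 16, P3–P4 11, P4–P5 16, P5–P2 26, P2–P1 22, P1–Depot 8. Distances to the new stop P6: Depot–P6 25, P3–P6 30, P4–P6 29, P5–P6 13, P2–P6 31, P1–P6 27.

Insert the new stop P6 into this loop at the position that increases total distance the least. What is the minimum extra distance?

Insertion cost between consecutive stops i–j is d(i,P6) + d(P6,j) − d(i,j):
  between Depot and P3: 25 + 30 − 16 = 39
  between P3 and P4: 30 + 29 − 11 = 48
  between P4 and P5: 29 + 13 − 16 = 26
  between P5 and P2: 13 + 31 − 26 = 18
  between P2 and P1: 31 + 27 − 22 = 36
  between P1 and Depot: 27 + 25 − 8 = 44
Cheapest insertion is between P5 and P2, adding 18.
New total = 99 + 18 = 117.

Minimum extra distance: 18 miles, inserting P6 between P5 and P2.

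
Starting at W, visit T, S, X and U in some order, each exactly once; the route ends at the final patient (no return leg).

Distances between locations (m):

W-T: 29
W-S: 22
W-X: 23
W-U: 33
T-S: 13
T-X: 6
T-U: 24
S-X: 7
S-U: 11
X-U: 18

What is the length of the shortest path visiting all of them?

Minimum one-way distance = 53 m.

There are 4! = 24 possible orderings.
W → T → S → X → U: 29+13+7+18 = 67
W → T → S → U → X: 29+13+11+18 = 71
W → T → X → S → U: 29+6+7+11 = 53
W → T → X → U → S: 29+6+18+11 = 64
W → T → U → S → X: 29+24+11+7 = 71
W → T → U → X → S: 29+24+18+7 = 78
W → S → T → X → U: 22+13+6+18 = 59
W → S → T → U → X: 22+13+24+18 = 77
W → S → X → T → U: 22+7+6+24 = 59
W → S → X → U → T: 22+7+18+24 = 71
W → S → U → T → X: 22+11+24+6 = 63
W → S → U → X → T: 22+11+18+6 = 57
W → X → T → S → U: 23+6+13+11 = 53
W → X → T → U → S: 23+6+24+11 = 64
… (10 more)
The minimum is 53.
One shortest path: W → T → X → S → U.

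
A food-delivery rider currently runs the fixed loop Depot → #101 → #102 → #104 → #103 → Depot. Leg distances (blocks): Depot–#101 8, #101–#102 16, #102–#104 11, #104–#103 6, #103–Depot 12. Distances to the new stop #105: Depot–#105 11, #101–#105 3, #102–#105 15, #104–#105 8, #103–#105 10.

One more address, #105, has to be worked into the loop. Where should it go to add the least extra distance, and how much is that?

Minimum extra distance: 2 blocks, inserting #105 between #101 and #102.

Insertion cost between consecutive stops i–j is d(i,#105) + d(#105,j) − d(i,j):
  between Depot and #101: 11 + 3 − 8 = 6
  between #101 and #102: 3 + 15 − 16 = 2
  between #102 and #104: 15 + 8 − 11 = 12
  between #104 and #103: 8 + 10 − 6 = 12
  between #103 and Depot: 10 + 11 − 12 = 9
Cheapest insertion is between #101 and #102, adding 2.
New total = 53 + 2 = 55.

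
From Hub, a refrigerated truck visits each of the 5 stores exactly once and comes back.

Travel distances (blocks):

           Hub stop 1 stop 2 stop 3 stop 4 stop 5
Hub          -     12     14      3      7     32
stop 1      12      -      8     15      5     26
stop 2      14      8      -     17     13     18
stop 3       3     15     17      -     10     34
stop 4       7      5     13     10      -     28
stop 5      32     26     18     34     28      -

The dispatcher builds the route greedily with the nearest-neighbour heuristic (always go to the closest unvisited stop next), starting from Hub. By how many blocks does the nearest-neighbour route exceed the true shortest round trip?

Excess over optimum: 1 blocks.

From Hub: stop 3=3, stop 4=7, stop 1=12, stop 2=14, stop 5=32 → choose stop 3 (3).
From stop 3: stop 4=10, stop 1=15, stop 2=17, stop 5=34 → choose stop 4 (10).
From stop 4: stop 1=5, stop 2=13, stop 5=28 → choose stop 1 (5).
From stop 1: stop 2=8, stop 5=26 → choose stop 2 (8).
From stop 2: stop 5=18 → choose stop 5 (18).
NN route Hub → stop 3 → stop 4 → stop 1 → stop 2 → stop 5 → Hub costs 76.
Optimal: Hub → stop 3 → stop 5 → stop 2 → stop 1 → stop 4 → Hub costs 75 (by enumerating all 60 distinct tours).
Excess = 76 − 75 = 1.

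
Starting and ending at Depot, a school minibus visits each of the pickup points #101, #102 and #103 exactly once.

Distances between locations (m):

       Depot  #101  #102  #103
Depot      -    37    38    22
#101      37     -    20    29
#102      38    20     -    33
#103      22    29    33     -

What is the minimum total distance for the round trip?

Depot-#101-#102-#103-Depot: 37+20+33+22 = 112
Depot-#101-#103-#102-Depot: 37+29+33+38 = 137
Depot-#102-#101-#103-Depot: 38+20+29+22 = 109
The minimum is 109.
One optimal route: Depot → #102 → #101 → #103 → Depot (or its reverse).

Minimum total distance: 109 m.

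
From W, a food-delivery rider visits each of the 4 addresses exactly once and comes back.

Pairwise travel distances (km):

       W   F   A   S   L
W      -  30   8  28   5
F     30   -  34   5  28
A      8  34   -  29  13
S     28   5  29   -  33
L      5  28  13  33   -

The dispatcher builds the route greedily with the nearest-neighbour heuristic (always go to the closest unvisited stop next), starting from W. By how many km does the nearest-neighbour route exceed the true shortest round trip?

From W: L=5, A=8, S=28, F=30 → choose L (5).
From L: A=13, F=28, S=33 → choose A (13).
From A: S=29, F=34 → choose S (29).
From S: F=5 → choose F (5).
NN route W → L → A → S → F → W costs 82.
Optimal: W → A → S → F → L → W costs 75 (by enumerating all 12 distinct tours).
Excess = 82 − 75 = 7.

Excess over optimum: 7 km.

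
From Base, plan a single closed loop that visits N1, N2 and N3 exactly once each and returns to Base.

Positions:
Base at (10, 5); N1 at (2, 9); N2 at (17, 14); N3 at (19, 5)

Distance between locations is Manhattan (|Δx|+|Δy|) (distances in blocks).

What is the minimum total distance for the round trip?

Minimum total distance: 52 blocks.

Base→N1→N2→N3→Base: 12+20+11+9 = 52
Base→N1→N3→N2→Base: 12+21+11+16 = 60
Base→N2→N1→N3→Base: 16+20+21+9 = 66
The minimum is 52.
One optimal route: Base → N1 → N2 → N3 → Base (or its reverse).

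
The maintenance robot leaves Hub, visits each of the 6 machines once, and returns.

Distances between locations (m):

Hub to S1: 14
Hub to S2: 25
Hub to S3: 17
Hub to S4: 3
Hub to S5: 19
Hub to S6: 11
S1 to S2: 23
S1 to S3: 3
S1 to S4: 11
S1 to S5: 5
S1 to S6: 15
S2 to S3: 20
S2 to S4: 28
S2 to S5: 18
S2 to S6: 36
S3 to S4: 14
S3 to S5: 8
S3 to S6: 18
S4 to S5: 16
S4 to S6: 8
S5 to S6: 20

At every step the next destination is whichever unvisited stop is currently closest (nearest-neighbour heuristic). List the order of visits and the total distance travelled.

At Hub the remaining stops are S4 3, S6 11, S1 14, S3 17, S5 19, S2 25; go to S4.
At S4 the remaining stops are S6 8, S1 11, S3 14, S5 16, S2 28; go to S6.
At S6 the remaining stops are S1 15, S3 18, S5 20, S2 36; go to S1.
At S1 the remaining stops are S3 3, S5 5, S2 23; go to S3.
At S3 the remaining stops are S5 8, S2 20; go to S5.
At S5 the remaining stops are S2 18; go to S2.
Return S2→Hub: 25.
Total = 3 + 8 + 15 + 3 + 8 + 18 + 25 = 80.

80 m along Hub → S4 → S6 → S1 → S3 → S5 → S2 → Hub.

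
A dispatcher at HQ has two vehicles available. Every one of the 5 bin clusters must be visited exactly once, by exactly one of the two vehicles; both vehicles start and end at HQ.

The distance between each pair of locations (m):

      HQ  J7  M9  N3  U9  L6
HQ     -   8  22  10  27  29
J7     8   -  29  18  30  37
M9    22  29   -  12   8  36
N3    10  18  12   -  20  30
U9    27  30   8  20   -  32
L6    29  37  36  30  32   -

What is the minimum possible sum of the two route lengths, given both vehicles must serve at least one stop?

Try each way of splitting the stops between the two vehicles (each non-empty) and, for each split, find the best tour for each vehicle:
  {J7} + {M9, N3, U9, L6}: 16 + 91 = 107
  {M9} + {J7, N3, U9, L6}: 44 + 107 = 151
  {J7, M9} + {N3, U9, L6}: 59 + 91 = 150
  {N3} + {J7, M9, U9, L6}: 20 + 106 = 126
  {J7, N3} + {M9, U9, L6}: 36 + 91 = 127
  {M9, N3} + {J7, U9, L6}: 44 + 99 = 143
  … (15 splits in total)
Best: vehicle 1 HQ → J7 → HQ = 16; vehicle 2 HQ → N3 → M9 → U9 → L6 → HQ = 91; combined 107.

Minimum combined distance: 107 m.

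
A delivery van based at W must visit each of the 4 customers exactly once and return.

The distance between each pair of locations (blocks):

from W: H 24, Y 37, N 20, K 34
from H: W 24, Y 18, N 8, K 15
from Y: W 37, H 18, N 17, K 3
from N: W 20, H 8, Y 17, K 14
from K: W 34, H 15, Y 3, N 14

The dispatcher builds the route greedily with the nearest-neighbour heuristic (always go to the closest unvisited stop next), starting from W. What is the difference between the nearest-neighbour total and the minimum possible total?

The nearest-neighbour route is 4 blocks longer than optimal.

From W: N=20, H=24, K=34, Y=37 → choose N (20).
From N: H=8, K=14, Y=17 → choose H (8).
From H: K=15, Y=18 → choose K (15).
From K: Y=3 → choose Y (3).
NN route W → N → H → K → Y → W costs 83.
Optimal: W → H → Y → K → N → W costs 79 (by enumerating all 12 distinct tours).
Excess = 83 − 79 = 4.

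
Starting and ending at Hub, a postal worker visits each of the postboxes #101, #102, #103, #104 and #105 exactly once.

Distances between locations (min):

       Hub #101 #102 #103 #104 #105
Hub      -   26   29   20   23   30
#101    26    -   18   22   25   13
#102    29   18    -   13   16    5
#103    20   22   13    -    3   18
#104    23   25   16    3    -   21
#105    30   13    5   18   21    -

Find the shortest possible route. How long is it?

With 5 stops there are 5!/2 = 60 distinct round trips (a route and its reverse cost the same).
Hub - #101 - #102 - #103 - #104 - #105 - Hub: 26+18+13+3+21+30 = 111
Hub - #101 - #102 - #103 - #105 - #104 - Hub: 26+18+13+18+21+23 = 119
Hub - #101 - #102 - #104 - #103 - #105 - Hub: 26+18+16+3+18+30 = 111
Hub - #101 - #102 - #104 - #105 - #103 - Hub: 26+18+16+21+18+20 = 119
Hub - #101 - #102 - #105 - #103 - #104 - Hub: 26+18+5+18+3+23 = 93
Hub - #101 - #102 - #105 - #104 - #103 - Hub: 26+18+5+21+3+20 = 93
Hub - #101 - #103 - #102 - #104 - #105 - Hub: 26+22+13+16+21+30 = 128
Hub - #101 - #103 - #102 - #105 - #104 - Hub: 26+22+13+5+21+23 = 110
Hub - #101 - #103 - #104 - #102 - #105 - Hub: 26+22+3+16+5+30 = 102
Hub - #101 - #103 - #104 - #105 - #102 - Hub: 26+22+3+21+5+29 = 106
Hub - #101 - #103 - #105 - #102 - #104 - Hub: 26+22+18+5+16+23 = 110
Hub - #101 - #103 - #105 - #104 - #102 - Hub: 26+22+18+21+16+29 = 132
Hub - #101 - #104 - #102 - #103 - #105 - Hub: 26+25+16+13+18+30 = 128
Hub - #101 - #104 - #102 - #105 - #103 - Hub: 26+25+16+5+18+20 = 110
… (46 more)
Hub - #101 - #105 - #102 - #103 - #104 - Hub: 26+13+5+13+3+23 = 83  ← best
The minimum is 83.
One optimal route: Hub → #101 → #105 → #102 → #103 → #104 → Hub (or its reverse).

Minimum total distance: 83 min.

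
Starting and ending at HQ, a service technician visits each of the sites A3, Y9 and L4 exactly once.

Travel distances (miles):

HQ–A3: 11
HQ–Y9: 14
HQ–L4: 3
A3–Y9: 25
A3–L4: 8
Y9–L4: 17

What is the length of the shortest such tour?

Shortest round trip = 50 miles.

With 3 stops there are 3!/2 = 3 distinct round trips (a route and its reverse cost the same).
HQ → A3 → Y9 → L4 → HQ: 11+25+17+3 = 56
HQ → A3 → L4 → Y9 → HQ: 11+8+17+14 = 50
HQ → Y9 → A3 → L4 → HQ: 14+25+8+3 = 50
The minimum is 50.
One optimal route: HQ → A3 → L4 → Y9 → HQ (or its reverse).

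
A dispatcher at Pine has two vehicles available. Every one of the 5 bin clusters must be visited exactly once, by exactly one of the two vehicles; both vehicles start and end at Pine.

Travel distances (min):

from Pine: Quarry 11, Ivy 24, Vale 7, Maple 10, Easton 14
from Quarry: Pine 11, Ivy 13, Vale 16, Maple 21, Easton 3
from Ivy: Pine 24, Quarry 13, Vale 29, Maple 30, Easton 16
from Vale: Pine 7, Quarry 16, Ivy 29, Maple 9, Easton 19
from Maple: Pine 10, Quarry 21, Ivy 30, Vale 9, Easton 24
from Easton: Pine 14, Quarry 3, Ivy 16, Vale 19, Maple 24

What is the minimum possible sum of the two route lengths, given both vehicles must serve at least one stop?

Try each way of splitting the stops between the two vehicles (each non-empty) and, for each split, find the best tour for each vehicle:
  {Quarry} + {Ivy, Vale, Maple, Easton}: 22 + 76 = 98
  {Ivy} + {Quarry, Vale, Maple, Easton}: 48 + 52 = 100
  {Quarry, Ivy} + {Vale, Maple, Easton}: 48 + 52 = 100
  {Vale} + {Quarry, Ivy, Maple, Easton}: 14 + 70 = 84
  {Quarry, Vale} + {Ivy, Maple, Easton}: 34 + 70 = 104
  {Ivy, Vale} + {Quarry, Maple, Easton}: 60 + 48 = 108
  … (15 splits in total)
  {Vale, Maple} + {Quarry, Ivy, Easton}: 26 + 54 = 80  ← best
Best: vehicle 1 Pine → Vale → Maple → Pine = 26; vehicle 2 Pine → Quarry → Ivy → Easton → Pine = 54; combined 80.

Minimum combined distance: 80 min.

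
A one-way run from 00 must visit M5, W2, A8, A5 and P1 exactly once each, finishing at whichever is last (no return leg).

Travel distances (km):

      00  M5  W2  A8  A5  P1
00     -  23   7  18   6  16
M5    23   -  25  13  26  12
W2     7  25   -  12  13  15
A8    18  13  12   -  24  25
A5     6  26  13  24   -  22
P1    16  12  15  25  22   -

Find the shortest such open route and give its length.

There are 5! = 120 possible orderings.
00→M5→W2→A8→A5→P1: 23+25+12+24+22 = 106
00→M5→W2→A8→P1→A5: 23+25+12+25+22 = 107
00→M5→W2→A5→A8→P1: 23+25+13+24+25 = 110
00→M5→W2→A5→P1→A8: 23+25+13+22+25 = 108
00→M5→W2→P1→A8→A5: 23+25+15+25+24 = 112
00→M5→W2→P1→A5→A8: 23+25+15+22+24 = 109
00→M5→A8→W2→A5→P1: 23+13+12+13+22 = 83
00→M5→A8→W2→P1→A5: 23+13+12+15+22 = 85
00→M5→A8→A5→W2→P1: 23+13+24+13+15 = 88
00→M5→A8→A5→P1→W2: 23+13+24+22+15 = 97
00→M5→A8→P1→W2→A5: 23+13+25+15+13 = 89
00→M5→A8→P1→A5→W2: 23+13+25+22+13 = 96
00→M5→A5→W2→A8→P1: 23+26+13+12+25 = 99
00→M5→A5→W2→P1→A8: 23+26+13+15+25 = 102
… (106 more)
00→A5→W2→A8→M5→P1: 6+13+12+13+12 = 56  ← best
The minimum is 56.
One shortest path: 00 → A5 → W2 → A8 → M5 → P1.

Shortest open route: 56 km.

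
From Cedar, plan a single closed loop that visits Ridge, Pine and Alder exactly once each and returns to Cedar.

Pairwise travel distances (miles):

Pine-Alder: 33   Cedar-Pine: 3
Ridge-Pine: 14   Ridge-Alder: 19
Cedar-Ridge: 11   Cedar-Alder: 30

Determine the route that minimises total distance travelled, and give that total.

Minimum total distance: 66 miles.

Cedar → Ridge → Pine → Alder → Cedar: 11+14+33+30 = 88
Cedar → Ridge → Alder → Pine → Cedar: 11+19+33+3 = 66
Cedar → Pine → Ridge → Alder → Cedar: 3+14+19+30 = 66
The minimum is 66.
One optimal route: Cedar → Ridge → Alder → Pine → Cedar (or its reverse).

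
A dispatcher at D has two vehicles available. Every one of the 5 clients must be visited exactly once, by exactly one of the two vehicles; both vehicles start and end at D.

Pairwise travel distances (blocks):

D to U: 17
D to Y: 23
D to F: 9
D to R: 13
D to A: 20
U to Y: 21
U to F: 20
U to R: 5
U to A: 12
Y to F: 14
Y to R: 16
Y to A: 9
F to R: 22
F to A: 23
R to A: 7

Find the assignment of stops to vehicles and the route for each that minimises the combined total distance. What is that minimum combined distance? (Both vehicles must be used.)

79 blocks — the smallest possible combined total.

Try each way of splitting the stops between the two vehicles (each non-empty) and, for each split, find the best tour for each vehicle:
  {U} + {Y, F, R, A}: 34 + 52 = 86
  {Y} + {U, F, R, A}: 46 + 61 = 107
  {U, Y} + {F, R, A}: 61 + 52 = 113
  {F} + {U, Y, R, A}: 18 + 61 = 79
  {U, F} + {Y, R, A}: 46 + 52 = 98
  {Y, F} + {U, R, A}: 46 + 49 = 95
  … (15 splits in total)
Best: vehicle 1 D → F → D = 18; vehicle 2 D → U → R → A → Y → D = 61; combined 79.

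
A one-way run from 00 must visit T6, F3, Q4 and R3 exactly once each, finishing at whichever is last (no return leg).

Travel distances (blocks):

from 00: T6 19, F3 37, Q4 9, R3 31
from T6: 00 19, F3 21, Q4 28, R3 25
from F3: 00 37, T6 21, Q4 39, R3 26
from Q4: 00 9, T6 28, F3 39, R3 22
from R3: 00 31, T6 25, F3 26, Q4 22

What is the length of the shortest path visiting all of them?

There are 4! = 24 possible orderings.
00 - T6 - F3 - Q4 - R3: 19+21+39+22 = 101
00 - T6 - F3 - R3 - Q4: 19+21+26+22 = 88
00 - T6 - Q4 - F3 - R3: 19+28+39+26 = 112
00 - T6 - Q4 - R3 - F3: 19+28+22+26 = 95
00 - T6 - R3 - F3 - Q4: 19+25+26+39 = 109
00 - T6 - R3 - Q4 - F3: 19+25+22+39 = 105
00 - F3 - T6 - Q4 - R3: 37+21+28+22 = 108
00 - F3 - T6 - R3 - Q4: 37+21+25+22 = 105
00 - F3 - Q4 - T6 - R3: 37+39+28+25 = 129
00 - F3 - Q4 - R3 - T6: 37+39+22+25 = 123
00 - F3 - R3 - T6 - Q4: 37+26+25+28 = 116
00 - F3 - R3 - Q4 - T6: 37+26+22+28 = 113
00 - Q4 - T6 - F3 - R3: 9+28+21+26 = 84
00 - Q4 - T6 - R3 - F3: 9+28+25+26 = 88
… (10 more)
00 - Q4 - R3 - T6 - F3: 9+22+25+21 = 77  ← best
The minimum is 77.
One shortest path: 00 → Q4 → R3 → T6 → F3.

Shortest open route: 77 blocks.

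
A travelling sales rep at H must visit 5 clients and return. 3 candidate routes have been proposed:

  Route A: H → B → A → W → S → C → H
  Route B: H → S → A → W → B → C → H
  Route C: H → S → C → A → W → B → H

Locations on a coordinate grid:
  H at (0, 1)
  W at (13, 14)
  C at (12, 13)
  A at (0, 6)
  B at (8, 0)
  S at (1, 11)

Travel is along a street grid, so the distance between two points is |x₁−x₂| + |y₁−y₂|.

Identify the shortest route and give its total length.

Route A: 9 + 14 + 21 + 15 + 13 + 24 = 96
Route B: 11 + 6 + 21 + 19 + 17 + 24 = 98
Route C: 11 + 13 + 19 + 21 + 19 + 9 = 92

Shortest is Route C, total 92.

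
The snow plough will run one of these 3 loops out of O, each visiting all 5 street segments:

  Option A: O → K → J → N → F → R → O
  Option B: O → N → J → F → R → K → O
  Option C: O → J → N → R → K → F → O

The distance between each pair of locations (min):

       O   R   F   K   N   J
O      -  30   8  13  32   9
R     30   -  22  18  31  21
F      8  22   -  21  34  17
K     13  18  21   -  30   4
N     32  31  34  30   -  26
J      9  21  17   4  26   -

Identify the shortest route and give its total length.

Shortest is Option C, total 113 min.

Option A: 13 + 4 + 26 + 34 + 22 + 30 = 129
Option B: 32 + 26 + 17 + 22 + 18 + 13 = 128
Option C: 9 + 26 + 31 + 18 + 21 + 8 = 113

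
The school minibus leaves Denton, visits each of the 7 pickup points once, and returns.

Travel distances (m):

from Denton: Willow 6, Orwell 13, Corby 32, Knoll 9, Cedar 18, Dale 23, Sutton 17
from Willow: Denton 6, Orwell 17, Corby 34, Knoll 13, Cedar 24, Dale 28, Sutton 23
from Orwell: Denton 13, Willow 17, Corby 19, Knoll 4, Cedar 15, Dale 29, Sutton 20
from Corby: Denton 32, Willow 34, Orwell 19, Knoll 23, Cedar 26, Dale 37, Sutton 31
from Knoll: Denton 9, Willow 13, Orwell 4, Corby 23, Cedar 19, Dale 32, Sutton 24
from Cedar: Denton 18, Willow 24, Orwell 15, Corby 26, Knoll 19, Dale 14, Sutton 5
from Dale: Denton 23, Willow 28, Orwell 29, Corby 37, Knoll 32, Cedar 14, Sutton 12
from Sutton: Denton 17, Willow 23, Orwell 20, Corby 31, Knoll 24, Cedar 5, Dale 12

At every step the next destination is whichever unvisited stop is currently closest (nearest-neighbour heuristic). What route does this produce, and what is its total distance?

From Denton: distances to unvisited — Willow=6, Knoll=9, Orwell=13, Sutton=17, Cedar=18, Dale=23, Corby=32. Nearest is Willow (6).
From Willow: distances to unvisited — Knoll=13, Orwell=17, Sutton=23, Cedar=24, Dale=28, Corby=34. Nearest is Knoll (13).
From Knoll: distances to unvisited — Orwell=4, Cedar=19, Corby=23, Sutton=24, Dale=32. Nearest is Orwell (4).
From Orwell: distances to unvisited — Cedar=15, Corby=19, Sutton=20, Dale=29. Nearest is Cedar (15).
From Cedar: distances to unvisited — Sutton=5, Dale=14, Corby=26. Nearest is Sutton (5).
From Sutton: distances to unvisited — Dale=12, Corby=31. Nearest is Dale (12).
From Dale: distances to unvisited — Corby=37. Nearest is Corby (37).
Return Corby→Denton: 32.
Total = 6 + 13 + 4 + 15 + 5 + 12 + 37 + 32 = 124.

Nearest-neighbour total = 124 m; route Denton → Willow → Knoll → Orwell → Cedar → Sutton → Dale → Corby → Denton.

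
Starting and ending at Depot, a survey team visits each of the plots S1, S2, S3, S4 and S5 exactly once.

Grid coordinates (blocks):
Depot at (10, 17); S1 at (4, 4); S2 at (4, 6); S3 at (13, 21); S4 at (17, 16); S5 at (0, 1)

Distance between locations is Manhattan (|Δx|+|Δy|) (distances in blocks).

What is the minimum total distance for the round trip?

74 blocks — the shortest possible round trip.

Depot-S1-S2-S3-S4-S5-Depot: 19+2+24+9+32+26 = 112
Depot-S1-S2-S3-S5-S4-Depot: 19+2+24+33+32+8 = 118
Depot-S1-S2-S4-S3-S5-Depot: 19+2+23+9+33+26 = 112
Depot-S1-S2-S4-S5-S3-Depot: 19+2+23+32+33+7 = 116
Depot-S1-S2-S5-S3-S4-Depot: 19+2+9+33+9+8 = 80
Depot-S1-S2-S5-S4-S3-Depot: 19+2+9+32+9+7 = 78
Depot-S1-S3-S2-S4-S5-Depot: 19+26+24+23+32+26 = 150
Depot-S1-S3-S2-S5-S4-Depot: 19+26+24+9+32+8 = 118
Depot-S1-S3-S4-S2-S5-Depot: 19+26+9+23+9+26 = 112
Depot-S1-S3-S4-S5-S2-Depot: 19+26+9+32+9+17 = 112
Depot-S1-S3-S5-S2-S4-Depot: 19+26+33+9+23+8 = 118
Depot-S1-S3-S5-S4-S2-Depot: 19+26+33+32+23+17 = 150
Depot-S1-S4-S2-S3-S5-Depot: 19+25+23+24+33+26 = 150
Depot-S1-S4-S2-S5-S3-Depot: 19+25+23+9+33+7 = 116
… (46 more)
Depot-S1-S5-S2-S4-S3-Depot: 19+7+9+23+9+7 = 74  ← best
The minimum is 74.
One optimal route: Depot → S1 → S5 → S2 → S4 → S3 → Depot (or its reverse).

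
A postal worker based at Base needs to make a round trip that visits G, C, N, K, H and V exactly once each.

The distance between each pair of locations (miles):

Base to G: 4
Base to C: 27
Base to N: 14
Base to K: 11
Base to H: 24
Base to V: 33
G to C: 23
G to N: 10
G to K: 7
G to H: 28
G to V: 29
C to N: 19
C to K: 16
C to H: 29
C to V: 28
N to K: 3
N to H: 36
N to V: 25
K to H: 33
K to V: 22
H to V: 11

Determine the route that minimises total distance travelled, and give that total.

Base-G-C-N-K-H-V-Base: 4+23+19+3+33+11+33 = 126
Base-G-C-N-K-V-H-Base: 4+23+19+3+22+11+24 = 106
Base-G-C-N-H-K-V-Base: 4+23+19+36+33+22+33 = 170
Base-G-C-N-H-V-K-Base: 4+23+19+36+11+22+11 = 126
Base-G-C-N-V-K-H-Base: 4+23+19+25+22+33+24 = 150
Base-G-C-N-V-H-K-Base: 4+23+19+25+11+33+11 = 126
Base-G-C-K-N-H-V-Base: 4+23+16+3+36+11+33 = 126
Base-G-C-K-N-V-H-Base: 4+23+16+3+25+11+24 = 106
… (352 more)
Base-G-N-K-C-V-H-Base: 4+10+3+16+28+11+24 = 96  ← best
The minimum is 96.
One optimal route: Base → G → N → K → C → V → H → Base (or its reverse).

Shortest round trip = 96 miles.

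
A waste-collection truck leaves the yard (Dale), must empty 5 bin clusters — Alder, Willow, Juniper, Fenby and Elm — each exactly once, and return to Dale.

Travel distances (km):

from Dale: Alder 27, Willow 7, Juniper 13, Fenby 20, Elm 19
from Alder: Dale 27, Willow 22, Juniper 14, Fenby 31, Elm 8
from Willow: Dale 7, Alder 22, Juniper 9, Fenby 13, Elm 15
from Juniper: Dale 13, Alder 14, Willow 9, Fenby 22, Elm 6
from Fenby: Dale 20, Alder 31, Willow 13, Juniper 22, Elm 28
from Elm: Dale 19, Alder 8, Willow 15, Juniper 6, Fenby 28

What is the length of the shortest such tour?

78 km — the shortest possible round trip.

Dale - Alder - Willow - Juniper - Fenby - Elm - Dale: 27+22+9+22+28+19 = 127
Dale - Alder - Willow - Juniper - Elm - Fenby - Dale: 27+22+9+6+28+20 = 112
Dale - Alder - Willow - Fenby - Juniper - Elm - Dale: 27+22+13+22+6+19 = 109
Dale - Alder - Willow - Fenby - Elm - Juniper - Dale: 27+22+13+28+6+13 = 109
Dale - Alder - Willow - Elm - Juniper - Fenby - Dale: 27+22+15+6+22+20 = 112
Dale - Alder - Willow - Elm - Fenby - Juniper - Dale: 27+22+15+28+22+13 = 127
Dale - Alder - Juniper - Willow - Fenby - Elm - Dale: 27+14+9+13+28+19 = 110
Dale - Alder - Juniper - Willow - Elm - Fenby - Dale: 27+14+9+15+28+20 = 113
Dale - Alder - Juniper - Fenby - Willow - Elm - Dale: 27+14+22+13+15+19 = 110
Dale - Alder - Juniper - Fenby - Elm - Willow - Dale: 27+14+22+28+15+7 = 113
Dale - Alder - Juniper - Elm - Willow - Fenby - Dale: 27+14+6+15+13+20 = 95
Dale - Alder - Juniper - Elm - Fenby - Willow - Dale: 27+14+6+28+13+7 = 95
Dale - Alder - Fenby - Willow - Juniper - Elm - Dale: 27+31+13+9+6+19 = 105
Dale - Alder - Fenby - Willow - Elm - Juniper - Dale: 27+31+13+15+6+13 = 105
… (46 more)
Dale - Willow - Fenby - Alder - Elm - Juniper - Dale: 7+13+31+8+6+13 = 78  ← best
The minimum is 78.
One optimal route: Dale → Willow → Fenby → Alder → Elm → Juniper → Dale (or its reverse).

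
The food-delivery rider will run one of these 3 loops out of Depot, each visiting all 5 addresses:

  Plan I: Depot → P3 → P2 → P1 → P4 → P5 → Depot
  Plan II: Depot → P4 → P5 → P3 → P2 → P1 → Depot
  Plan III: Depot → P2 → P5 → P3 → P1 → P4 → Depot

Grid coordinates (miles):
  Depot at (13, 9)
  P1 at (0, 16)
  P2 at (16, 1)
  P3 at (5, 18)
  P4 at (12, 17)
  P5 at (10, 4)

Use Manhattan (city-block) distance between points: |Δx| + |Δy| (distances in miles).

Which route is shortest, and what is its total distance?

Plan I: 17 + 28 + 31 + 13 + 15 + 8 = 112
Plan II: 9 + 15 + 19 + 28 + 31 + 20 = 122
Plan III: 11 + 9 + 19 + 7 + 13 + 9 = 68

68 miles — Plan III is the shortest.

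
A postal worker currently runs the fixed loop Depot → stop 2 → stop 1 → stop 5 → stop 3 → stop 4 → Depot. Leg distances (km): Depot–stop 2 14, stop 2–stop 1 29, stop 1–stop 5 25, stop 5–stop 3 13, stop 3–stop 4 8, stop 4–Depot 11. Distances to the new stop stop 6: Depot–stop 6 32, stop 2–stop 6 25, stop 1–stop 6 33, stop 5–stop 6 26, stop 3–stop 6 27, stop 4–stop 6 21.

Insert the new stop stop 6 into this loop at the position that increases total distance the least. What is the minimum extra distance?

Insertion cost between consecutive stops i–j is d(i,stop 6) + d(stop 6,j) − d(i,j):
  between Depot and stop 2: 32 + 25 − 14 = 43
  between stop 2 and stop 1: 25 + 33 − 29 = 29
  between stop 1 and stop 5: 33 + 26 − 25 = 34
  between stop 5 and stop 3: 26 + 27 − 13 = 40
  between stop 3 and stop 4: 27 + 21 − 8 = 40
  between stop 4 and Depot: 21 + 32 − 11 = 42
Cheapest insertion is between stop 2 and stop 1, adding 29.
New total = 100 + 29 = 129.

+29 km — insert stop 6 between stop 2 and stop 1.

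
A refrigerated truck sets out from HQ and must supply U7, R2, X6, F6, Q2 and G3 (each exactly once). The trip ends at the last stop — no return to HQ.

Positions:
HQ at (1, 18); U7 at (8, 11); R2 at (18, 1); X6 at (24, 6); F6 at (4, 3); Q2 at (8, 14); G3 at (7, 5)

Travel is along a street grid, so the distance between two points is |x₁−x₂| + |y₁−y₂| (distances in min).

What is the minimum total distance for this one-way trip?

There are 6! = 720 possible orderings.
HQ→U7→R2→X6→F6→Q2→G3: 14+20+11+23+15+10 = 93
HQ→U7→R2→X6→F6→G3→Q2: 14+20+11+23+5+10 = 83
HQ→U7→R2→X6→Q2→F6→G3: 14+20+11+24+15+5 = 89
HQ→U7→R2→X6→Q2→G3→F6: 14+20+11+24+10+5 = 84
HQ→U7→R2→X6→G3→F6→Q2: 14+20+11+18+5+15 = 83
HQ→U7→R2→X6→G3→Q2→F6: 14+20+11+18+10+15 = 88
HQ→U7→R2→F6→X6→Q2→G3: 14+20+16+23+24+10 = 107
HQ→U7→R2→F6→X6→G3→Q2: 14+20+16+23+18+10 = 101
… (712 more)
HQ→Q2→U7→G3→F6→R2→X6: 11+3+7+5+16+11 = 53  ← best
The minimum is 53.
One shortest path: HQ → Q2 → U7 → G3 → F6 → R2 → X6.

Minimum one-way distance = 53 min.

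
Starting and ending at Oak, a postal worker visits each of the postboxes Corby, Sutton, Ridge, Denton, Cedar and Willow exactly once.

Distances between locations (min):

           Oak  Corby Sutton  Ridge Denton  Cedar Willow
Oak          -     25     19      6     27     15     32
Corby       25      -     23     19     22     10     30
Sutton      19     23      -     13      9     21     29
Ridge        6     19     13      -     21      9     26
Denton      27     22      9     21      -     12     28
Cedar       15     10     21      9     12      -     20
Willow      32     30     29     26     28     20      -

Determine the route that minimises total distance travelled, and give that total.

There are 360 distinct closed tours to check (reversals are equivalent).
Oak→Corby→Sutton→Ridge→Denton→Cedar→Willow→Oak: 25+23+13+21+12+20+32 = 146
Oak→Corby→Sutton→Ridge→Denton→Willow→Cedar→Oak: 25+23+13+21+28+20+15 = 145
Oak→Corby→Sutton→Ridge→Cedar→Denton→Willow→Oak: 25+23+13+9+12+28+32 = 142
Oak→Corby→Sutton→Ridge→Cedar→Willow→Denton→Oak: 25+23+13+9+20+28+27 = 145
Oak→Corby→Sutton→Ridge→Willow→Denton→Cedar→Oak: 25+23+13+26+28+12+15 = 142
Oak→Corby→Sutton→Ridge→Willow→Cedar→Denton→Oak: 25+23+13+26+20+12+27 = 146
Oak→Corby→Sutton→Denton→Ridge→Cedar→Willow→Oak: 25+23+9+21+9+20+32 = 139
Oak→Corby→Sutton→Denton→Ridge→Willow→Cedar→Oak: 25+23+9+21+26+20+15 = 139
… (352 more)
Oak→Corby→Cedar→Willow→Denton→Sutton→Ridge→Oak: 25+10+20+28+9+13+6 = 111  ← best
The minimum is 111.
One optimal route: Oak → Corby → Cedar → Willow → Denton → Sutton → Ridge → Oak (or its reverse).

111 min — the shortest possible round trip.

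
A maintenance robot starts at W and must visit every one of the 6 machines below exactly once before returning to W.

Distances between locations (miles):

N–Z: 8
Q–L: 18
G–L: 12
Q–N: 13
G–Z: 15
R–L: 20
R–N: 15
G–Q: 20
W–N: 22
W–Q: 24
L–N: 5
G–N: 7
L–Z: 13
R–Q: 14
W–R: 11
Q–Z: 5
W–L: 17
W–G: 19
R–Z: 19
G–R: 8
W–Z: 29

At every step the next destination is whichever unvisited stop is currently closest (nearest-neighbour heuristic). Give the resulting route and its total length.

From W: distances to unvisited — R=11, L=17, G=19, N=22, Q=24, Z=29. Nearest is R (11).
From R: distances to unvisited — G=8, Q=14, N=15, Z=19, L=20. Nearest is G (8).
From G: distances to unvisited — N=7, L=12, Z=15, Q=20. Nearest is N (7).
From N: distances to unvisited — L=5, Z=8, Q=13. Nearest is L (5).
From L: distances to unvisited — Z=13, Q=18. Nearest is Z (13).
From Z: distances to unvisited — Q=5. Nearest is Q (5).
Return Q→W: 24.
Total = 11 + 8 + 7 + 5 + 13 + 5 + 24 = 73.

Nearest-neighbour total = 73 miles; route W → R → G → N → L → Z → Q → W.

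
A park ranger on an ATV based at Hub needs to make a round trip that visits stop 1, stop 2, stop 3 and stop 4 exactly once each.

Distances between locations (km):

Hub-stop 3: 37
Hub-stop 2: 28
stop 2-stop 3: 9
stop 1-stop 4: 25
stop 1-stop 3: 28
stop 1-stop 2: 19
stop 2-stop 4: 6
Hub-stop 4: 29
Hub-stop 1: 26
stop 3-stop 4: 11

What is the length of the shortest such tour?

Minimum total distance: 94 km.

With 4 stops there are 4!/2 = 12 distinct round trips (a route and its reverse cost the same).
Hub → stop 1 → stop 2 → stop 3 → stop 4 → Hub: 26+19+9+11+29 = 94
Hub → stop 1 → stop 2 → stop 4 → stop 3 → Hub: 26+19+6+11+37 = 99
Hub → stop 1 → stop 3 → stop 2 → stop 4 → Hub: 26+28+9+6+29 = 98
Hub → stop 1 → stop 3 → stop 4 → stop 2 → Hub: 26+28+11+6+28 = 99
Hub → stop 1 → stop 4 → stop 2 → stop 3 → Hub: 26+25+6+9+37 = 103
Hub → stop 1 → stop 4 → stop 3 → stop 2 → Hub: 26+25+11+9+28 = 99
Hub → stop 2 → stop 1 → stop 3 → stop 4 → Hub: 28+19+28+11+29 = 115
Hub → stop 2 → stop 1 → stop 4 → stop 3 → Hub: 28+19+25+11+37 = 120
Hub → stop 2 → stop 3 → stop 1 → stop 4 → Hub: 28+9+28+25+29 = 119
Hub → stop 2 → stop 4 → stop 1 → stop 3 → Hub: 28+6+25+28+37 = 124
Hub → stop 3 → stop 1 → stop 2 → stop 4 → Hub: 37+28+19+6+29 = 119
Hub → stop 3 → stop 2 → stop 1 → stop 4 → Hub: 37+9+19+25+29 = 119
The minimum is 94.
One optimal route: Hub → stop 1 → stop 2 → stop 3 → stop 4 → Hub (or its reverse).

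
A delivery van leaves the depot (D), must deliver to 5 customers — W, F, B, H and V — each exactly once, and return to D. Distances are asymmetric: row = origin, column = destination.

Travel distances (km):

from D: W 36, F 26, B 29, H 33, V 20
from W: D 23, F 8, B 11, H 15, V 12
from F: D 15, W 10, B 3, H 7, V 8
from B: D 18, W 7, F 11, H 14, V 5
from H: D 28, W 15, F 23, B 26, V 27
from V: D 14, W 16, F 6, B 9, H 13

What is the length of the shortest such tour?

Shortest round trip = 77 km.

D-W-F-B-H-V-D: 36+8+3+14+27+14 = 102
D-W-F-B-V-H-D: 36+8+3+5+13+28 = 93
D-W-F-H-B-V-D: 36+8+7+26+5+14 = 96
D-W-F-H-V-B-D: 36+8+7+27+9+18 = 105
D-W-F-V-B-H-D: 36+8+8+9+14+28 = 103
D-W-F-V-H-B-D: 36+8+8+13+26+18 = 109
D-W-B-F-H-V-D: 36+11+11+7+27+14 = 106
D-W-B-F-V-H-D: 36+11+11+8+13+28 = 107
D-W-B-H-F-V-D: 36+11+14+23+8+14 = 106
D-W-B-H-V-F-D: 36+11+14+27+6+15 = 109
D-W-B-V-F-H-D: 36+11+5+6+7+28 = 93
D-W-B-V-H-F-D: 36+11+5+13+23+15 = 103
D-W-H-F-B-V-D: 36+15+23+3+5+14 = 96
D-W-H-F-V-B-D: 36+15+23+8+9+18 = 109
… (106 more)
D-V-F-H-W-B-D: 20+6+7+15+11+18 = 77  ← best
The minimum is 77.
One optimal route: D → V → F → H → W → B → D.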